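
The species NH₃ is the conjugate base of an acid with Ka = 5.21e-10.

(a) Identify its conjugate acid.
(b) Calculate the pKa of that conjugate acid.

(a) The conjugate acid is formed by adding one H⁺ to NH₃, giving NH₄⁺. (b) pKa = -log(Ka) = -log(5.21e-10) = 9.28.

Conjugate acid: NH₄⁺; pK_a = 9.28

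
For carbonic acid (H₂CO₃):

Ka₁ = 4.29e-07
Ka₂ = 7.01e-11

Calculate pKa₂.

pKa₂ = -log(Ka₂) = -log(7.01e-11) = 10.15.

pK_{a2} = 10.15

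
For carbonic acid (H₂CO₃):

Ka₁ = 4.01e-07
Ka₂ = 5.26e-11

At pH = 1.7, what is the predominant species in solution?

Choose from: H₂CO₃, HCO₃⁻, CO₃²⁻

pKa₁ = 6.40, pKa₂ = 10.28. For a polyprotic acid the predominant species crosses at each pKa: below pKa_n the protonated form dominates, above it the deprotonated form does. At pH = 1.7, the predominant species is H₂CO₃.

H₂CO₃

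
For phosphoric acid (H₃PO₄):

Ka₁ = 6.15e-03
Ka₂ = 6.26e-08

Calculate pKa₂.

pKa₂ = -log(Ka₂) = -log(6.26e-08) = 7.20.

pK_{a2} = 7.20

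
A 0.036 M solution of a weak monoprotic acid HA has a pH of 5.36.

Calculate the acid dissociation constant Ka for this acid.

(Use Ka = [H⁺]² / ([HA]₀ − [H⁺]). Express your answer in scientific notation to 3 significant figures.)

[H⁺] = 10^(−pH) = 10^(−5.36) = 4.365e-06 M. For HA ⇌ H⁺ + A⁻, Ka = [H⁺][A⁻]/[HA] = [H⁺]² / ([HA]₀ − [H⁺]) = (4.365e-06)² / (0.036 − 4.365e-06) = 5.29e-10.

K_a = 5.29e-10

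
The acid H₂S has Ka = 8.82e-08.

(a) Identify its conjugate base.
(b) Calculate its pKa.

(a) The conjugate base is formed by removing one H⁺ from H₂S, giving HS⁻. (b) pKa = -log(Ka) = -log(8.82e-08) = 7.05.

Conjugate base: HS⁻; pK_a = 7.05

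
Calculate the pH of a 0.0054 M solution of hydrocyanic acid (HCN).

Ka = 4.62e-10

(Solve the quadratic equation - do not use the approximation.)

x² + Ka×x - Ka×C = 0. Using quadratic formula: [H⁺] = 1.5793e-06

pH = 5.80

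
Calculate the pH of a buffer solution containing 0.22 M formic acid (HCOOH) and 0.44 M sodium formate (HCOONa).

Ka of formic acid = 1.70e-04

pKa = -log(1.70e-04) = 3.77. pH = pKa + log([A⁻]/[HA]) = 3.77 + log(0.44/0.22)

pH = 4.07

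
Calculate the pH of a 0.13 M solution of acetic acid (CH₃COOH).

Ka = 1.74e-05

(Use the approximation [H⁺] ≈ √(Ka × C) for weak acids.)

[H⁺] = √(Ka × C) = √(1.74e-05 × 0.13) = 1.5040e-03. pH = -log(1.5040e-03)

pH = 2.82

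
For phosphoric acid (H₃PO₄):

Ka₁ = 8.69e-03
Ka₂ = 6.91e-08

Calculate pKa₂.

pKa₂ = -log(Ka₂) = -log(6.91e-08) = 7.16.

pK_{a2} = 7.16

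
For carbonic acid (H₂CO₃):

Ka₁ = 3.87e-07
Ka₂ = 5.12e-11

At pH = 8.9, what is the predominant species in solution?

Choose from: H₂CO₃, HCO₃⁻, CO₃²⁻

pKa₁ = 6.41, pKa₂ = 10.29. For a polyprotic acid the predominant species crosses at each pKa: below pKa_n the protonated form dominates, above it the deprotonated form does. At pH = 8.9, the predominant species is HCO₃⁻.

HCO₃⁻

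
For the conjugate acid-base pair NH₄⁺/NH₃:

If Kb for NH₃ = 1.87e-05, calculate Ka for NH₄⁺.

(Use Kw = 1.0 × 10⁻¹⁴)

For a conjugate pair Ka × Kb = Kw, so Ka = Kw/Kb = 1.0 × 10⁻¹⁴ / 1.87e-05 = 5.35e-10.

K_a = 5.35e-10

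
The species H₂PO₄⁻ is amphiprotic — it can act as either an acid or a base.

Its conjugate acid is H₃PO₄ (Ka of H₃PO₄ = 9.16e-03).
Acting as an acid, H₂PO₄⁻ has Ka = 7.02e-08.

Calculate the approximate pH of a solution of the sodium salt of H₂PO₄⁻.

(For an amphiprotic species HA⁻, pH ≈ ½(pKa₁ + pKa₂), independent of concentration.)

pKa₁ = -log(9.16e-03) = 2.04; pKa₂ = -log(7.02e-08) = 7.15. For an amphiprotic species, pH ≈ ½(pKa₁ + pKa₂) = ½(2.04 + 7.15) = 4.60.

pH = 4.60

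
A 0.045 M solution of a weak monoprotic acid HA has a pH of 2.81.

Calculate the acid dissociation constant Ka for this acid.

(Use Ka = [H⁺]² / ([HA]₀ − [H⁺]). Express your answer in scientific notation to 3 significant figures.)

[H⁺] = 10^(−pH) = 10^(−2.81) = 1.549e-03 M. For HA ⇌ H⁺ + A⁻, Ka = [H⁺][A⁻]/[HA] = [H⁺]² / ([HA]₀ − [H⁺]) = (1.549e-03)² / (0.045 − 1.549e-03) = 5.52e-05.

K_a = 5.52e-05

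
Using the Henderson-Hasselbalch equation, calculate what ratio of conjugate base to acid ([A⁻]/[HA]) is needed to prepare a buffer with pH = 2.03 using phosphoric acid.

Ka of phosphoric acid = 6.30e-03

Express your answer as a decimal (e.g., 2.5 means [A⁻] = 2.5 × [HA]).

pKa = -log(6.30e-03) = 2.2007. pH = pKa + log([A⁻]/[HA]), so log([A⁻]/[HA]) = pH − pKa = 2.03 − 2.2007 = -0.1707. [A⁻]/[HA] = 10^(-0.1707) = 0.675

[A⁻]/[HA] = 0.675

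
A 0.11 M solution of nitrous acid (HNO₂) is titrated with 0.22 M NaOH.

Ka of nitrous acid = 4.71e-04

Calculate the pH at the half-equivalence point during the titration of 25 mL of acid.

At half-equivalence [HA] = [A⁻], so Henderson-Hasselbalch gives pH = pKa = -log(4.71e-04) = 3.33.

pH = pKa = 3.33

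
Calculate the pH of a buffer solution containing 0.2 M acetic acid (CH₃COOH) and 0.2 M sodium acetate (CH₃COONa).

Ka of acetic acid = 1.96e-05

pKa = -log(1.96e-05) = 4.71. pH = pKa + log([A⁻]/[HA]) = 4.71 + log(0.2/0.2)

pH = 4.71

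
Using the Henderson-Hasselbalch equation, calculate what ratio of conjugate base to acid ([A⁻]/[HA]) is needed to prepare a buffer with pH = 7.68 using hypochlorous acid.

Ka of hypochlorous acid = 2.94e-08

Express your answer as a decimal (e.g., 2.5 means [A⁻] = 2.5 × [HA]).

pKa = -log(2.94e-08) = 7.5317. pH = pKa + log([A⁻]/[HA]), so log([A⁻]/[HA]) = pH − pKa = 7.68 − 7.5317 = 0.1483. [A⁻]/[HA] = 10^(0.1483) = 1.41

[A⁻]/[HA] = 1.41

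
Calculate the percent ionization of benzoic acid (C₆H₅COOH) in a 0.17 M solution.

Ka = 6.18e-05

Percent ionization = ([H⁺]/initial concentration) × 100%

Using Ka equilibrium: x² + Ka×x - Ka×C = 0. Solving: [H⁺] = 3.2105e-03. Percent = (3.2105e-03/0.17) × 100

Percent ionization = 1.89%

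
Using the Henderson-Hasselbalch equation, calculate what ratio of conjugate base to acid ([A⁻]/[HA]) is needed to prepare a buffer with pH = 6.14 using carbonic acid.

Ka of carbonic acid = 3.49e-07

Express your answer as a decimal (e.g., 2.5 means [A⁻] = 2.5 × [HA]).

pKa = -log(3.49e-07) = 6.4572. pH = pKa + log([A⁻]/[HA]), so log([A⁻]/[HA]) = pH − pKa = 6.14 − 6.4572 = -0.3172. [A⁻]/[HA] = 10^(-0.3172) = 0.482

[A⁻]/[HA] = 0.482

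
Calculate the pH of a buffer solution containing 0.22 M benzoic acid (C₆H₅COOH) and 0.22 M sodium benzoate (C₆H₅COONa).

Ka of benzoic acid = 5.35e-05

pKa = -log(5.35e-05) = 4.27. pH = pKa + log([A⁻]/[HA]) = 4.27 + log(0.22/0.22)

pH = 4.27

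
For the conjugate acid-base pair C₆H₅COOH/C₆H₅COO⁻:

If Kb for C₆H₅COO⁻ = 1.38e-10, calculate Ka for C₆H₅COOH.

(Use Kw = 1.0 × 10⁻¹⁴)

For a conjugate pair Ka × Kb = Kw, so Ka = Kw/Kb = 1.0 × 10⁻¹⁴ / 1.38e-10 = 7.25e-05.

K_a = 7.25e-05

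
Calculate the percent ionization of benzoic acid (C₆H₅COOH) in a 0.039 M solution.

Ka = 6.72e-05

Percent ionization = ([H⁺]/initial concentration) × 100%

Using Ka equilibrium: x² + Ka×x - Ka×C = 0. Solving: [H⁺] = 1.5856e-03. Percent = (1.5856e-03/0.039) × 100

Percent ionization = 4.07%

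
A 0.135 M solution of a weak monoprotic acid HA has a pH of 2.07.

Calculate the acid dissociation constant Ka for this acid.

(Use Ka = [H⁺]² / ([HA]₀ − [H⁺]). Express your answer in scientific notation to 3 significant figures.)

[H⁺] = 10^(−pH) = 10^(−2.07) = 8.511e-03 M. For HA ⇌ H⁺ + A⁻, Ka = [H⁺][A⁻]/[HA] = [H⁺]² / ([HA]₀ − [H⁺]) = (8.511e-03)² / (0.135 − 8.511e-03) = 5.73e-04.

K_a = 5.73e-04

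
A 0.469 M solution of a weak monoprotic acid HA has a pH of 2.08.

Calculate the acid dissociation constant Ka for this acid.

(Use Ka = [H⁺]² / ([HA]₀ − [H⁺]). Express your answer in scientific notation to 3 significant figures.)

[H⁺] = 10^(−pH) = 10^(−2.08) = 8.318e-03 M. For HA ⇌ H⁺ + A⁻, Ka = [H⁺][A⁻]/[HA] = [H⁺]² / ([HA]₀ − [H⁺]) = (8.318e-03)² / (0.469 − 8.318e-03) = 1.50e-04.

K_a = 1.50e-04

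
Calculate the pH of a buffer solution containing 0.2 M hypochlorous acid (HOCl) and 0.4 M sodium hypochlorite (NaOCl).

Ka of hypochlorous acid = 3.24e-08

pKa = -log(3.24e-08) = 7.49. pH = pKa + log([A⁻]/[HA]) = 7.49 + log(0.4/0.2)

pH = 7.79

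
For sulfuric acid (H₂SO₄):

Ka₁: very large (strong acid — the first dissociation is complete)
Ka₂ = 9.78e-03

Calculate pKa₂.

pKa₂ = -log(Ka₂) = -log(9.78e-03) = 2.01.

pK_{a2} = 2.01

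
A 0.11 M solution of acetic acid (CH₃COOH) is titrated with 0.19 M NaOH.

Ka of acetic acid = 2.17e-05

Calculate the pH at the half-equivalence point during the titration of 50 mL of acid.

At half-equivalence [HA] = [A⁻], so Henderson-Hasselbalch gives pH = pKa = -log(2.17e-05) = 4.66.

pH = pKa = 4.66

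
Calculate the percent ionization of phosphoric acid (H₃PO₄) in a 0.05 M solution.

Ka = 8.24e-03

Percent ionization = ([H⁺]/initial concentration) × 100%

Using Ka equilibrium: x² + Ka×x - Ka×C = 0. Solving: [H⁺] = 1.6592e-02. Percent = (1.6592e-02/0.05) × 100

Percent ionization = 33.2%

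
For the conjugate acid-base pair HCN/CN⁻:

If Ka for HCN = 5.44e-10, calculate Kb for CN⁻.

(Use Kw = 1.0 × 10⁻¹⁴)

For a conjugate pair Ka × Kb = Kw, so Kb = Kw/Ka = 1.0 × 10⁻¹⁴ / 5.44e-10 = 1.84e-05.

K_b = 1.84e-05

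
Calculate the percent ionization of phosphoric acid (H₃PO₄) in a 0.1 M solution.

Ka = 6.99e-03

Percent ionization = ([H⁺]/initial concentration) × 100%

Using Ka equilibrium: x² + Ka×x - Ka×C = 0. Solving: [H⁺] = 2.3174e-02. Percent = (2.3174e-02/0.1) × 100

Percent ionization = 23.2%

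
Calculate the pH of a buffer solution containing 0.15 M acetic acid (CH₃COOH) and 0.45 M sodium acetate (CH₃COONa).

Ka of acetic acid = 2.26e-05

pKa = -log(2.26e-05) = 4.65. pH = pKa + log([A⁻]/[HA]) = 4.65 + log(0.45/0.15)

pH = 5.12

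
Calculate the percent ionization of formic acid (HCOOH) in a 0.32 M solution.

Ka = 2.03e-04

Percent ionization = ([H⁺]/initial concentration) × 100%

Using Ka equilibrium: x² + Ka×x - Ka×C = 0. Solving: [H⁺] = 7.9589e-03. Percent = (7.9589e-03/0.32) × 100

Percent ionization = 2.49%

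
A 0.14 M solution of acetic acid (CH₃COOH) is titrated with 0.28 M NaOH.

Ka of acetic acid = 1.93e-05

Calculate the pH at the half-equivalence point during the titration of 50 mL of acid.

At half-equivalence [HA] = [A⁻], so Henderson-Hasselbalch gives pH = pKa = -log(1.93e-05) = 4.71.

pH = pKa = 4.71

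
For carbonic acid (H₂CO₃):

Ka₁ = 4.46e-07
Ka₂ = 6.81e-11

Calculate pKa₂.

pKa₂ = -log(Ka₂) = -log(6.81e-11) = 10.17.

pK_{a2} = 10.17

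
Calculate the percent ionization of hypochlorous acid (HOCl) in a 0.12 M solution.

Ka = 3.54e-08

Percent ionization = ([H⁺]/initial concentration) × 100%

Using Ka equilibrium: x² + Ka×x - Ka×C = 0. Solving: [H⁺] = 6.5159e-05. Percent = (6.5159e-05/0.12) × 100

Percent ionization = 0.0543%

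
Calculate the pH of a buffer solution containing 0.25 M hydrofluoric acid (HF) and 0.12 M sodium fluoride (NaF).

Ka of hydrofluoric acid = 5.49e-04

pKa = -log(5.49e-04) = 3.26. pH = pKa + log([A⁻]/[HA]) = 3.26 + log(0.12/0.25)

pH = 2.94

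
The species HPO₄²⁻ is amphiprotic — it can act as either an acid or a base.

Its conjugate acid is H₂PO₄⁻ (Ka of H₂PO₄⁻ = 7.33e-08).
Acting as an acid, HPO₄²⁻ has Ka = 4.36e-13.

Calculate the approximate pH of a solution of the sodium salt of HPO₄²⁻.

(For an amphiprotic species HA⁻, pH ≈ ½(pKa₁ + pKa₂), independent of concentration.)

pKa₁ = -log(7.33e-08) = 7.13; pKa₂ = -log(4.36e-13) = 12.36. For an amphiprotic species, pH ≈ ½(pKa₁ + pKa₂) = ½(7.13 + 12.36) = 9.75.

pH = 9.75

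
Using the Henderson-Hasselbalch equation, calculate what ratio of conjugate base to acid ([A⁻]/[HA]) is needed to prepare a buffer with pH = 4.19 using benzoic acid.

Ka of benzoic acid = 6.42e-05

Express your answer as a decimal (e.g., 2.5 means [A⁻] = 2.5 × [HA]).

pKa = -log(6.42e-05) = 4.1925. pH = pKa + log([A⁻]/[HA]), so log([A⁻]/[HA]) = pH − pKa = 4.19 − 4.1925 = -0.0025. [A⁻]/[HA] = 10^(-0.0025) = 0.994

[A⁻]/[HA] = 0.994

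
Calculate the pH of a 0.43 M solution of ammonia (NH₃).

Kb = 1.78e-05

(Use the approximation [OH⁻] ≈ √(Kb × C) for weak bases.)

[OH⁻] = √(Kb × C) = √(1.78e-05 × 0.43) = 2.7666e-03. pOH = 2.56, pH = 14 - pOH

pH = 11.44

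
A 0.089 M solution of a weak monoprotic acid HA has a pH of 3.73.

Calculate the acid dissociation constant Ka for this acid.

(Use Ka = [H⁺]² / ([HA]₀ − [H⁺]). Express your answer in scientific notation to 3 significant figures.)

[H⁺] = 10^(−pH) = 10^(−3.73) = 1.862e-04 M. For HA ⇌ H⁺ + A⁻, Ka = [H⁺][A⁻]/[HA] = [H⁺]² / ([HA]₀ − [H⁺]) = (1.862e-04)² / (0.089 − 1.862e-04) = 3.90e-07.

K_a = 3.90e-07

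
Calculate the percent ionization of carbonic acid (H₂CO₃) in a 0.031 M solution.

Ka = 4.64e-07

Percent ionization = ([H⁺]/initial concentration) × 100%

Using Ka equilibrium: x² + Ka×x - Ka×C = 0. Solving: [H⁺] = 1.1970e-04. Percent = (1.1970e-04/0.031) × 100

Percent ionization = 0.386%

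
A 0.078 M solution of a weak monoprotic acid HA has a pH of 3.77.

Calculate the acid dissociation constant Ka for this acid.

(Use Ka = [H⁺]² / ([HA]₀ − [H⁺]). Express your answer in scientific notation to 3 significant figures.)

[H⁺] = 10^(−pH) = 10^(−3.77) = 1.698e-04 M. For HA ⇌ H⁺ + A⁻, Ka = [H⁺][A⁻]/[HA] = [H⁺]² / ([HA]₀ − [H⁺]) = (1.698e-04)² / (0.078 − 1.698e-04) = 3.71e-07.

K_a = 3.71e-07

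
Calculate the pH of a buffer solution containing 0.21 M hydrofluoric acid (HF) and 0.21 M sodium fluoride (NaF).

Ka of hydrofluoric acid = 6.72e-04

pKa = -log(6.72e-04) = 3.17. pH = pKa + log([A⁻]/[HA]) = 3.17 + log(0.21/0.21)

pH = 3.17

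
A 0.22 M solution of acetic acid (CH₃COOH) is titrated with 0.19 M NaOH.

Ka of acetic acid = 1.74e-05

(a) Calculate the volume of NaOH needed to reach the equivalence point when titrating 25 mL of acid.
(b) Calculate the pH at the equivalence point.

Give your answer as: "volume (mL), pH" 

moles acid = 0.22 × 25/1000 = 0.0055 mol; V_base = moles/0.19 × 1000 = 28.9 mL. At equivalence only the conjugate base is present: [A⁻] = 0.0055/0.054 = 1.0195e-01 M. Kb = Kw/Ka = 5.75e-10; [OH⁻] = √(Kb × [A⁻]) = 7.6546e-06; pOH = 5.12; pH = 14 - pOH = 8.88.

V = 28.9 mL, pH = 8.88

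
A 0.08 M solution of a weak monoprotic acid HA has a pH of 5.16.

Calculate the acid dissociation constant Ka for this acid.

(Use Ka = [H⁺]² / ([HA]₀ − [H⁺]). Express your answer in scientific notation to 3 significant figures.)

[H⁺] = 10^(−pH) = 10^(−5.16) = 6.918e-06 M. For HA ⇌ H⁺ + A⁻, Ka = [H⁺][A⁻]/[HA] = [H⁺]² / ([HA]₀ − [H⁺]) = (6.918e-06)² / (0.08 − 6.918e-06) = 5.98e-10.

K_a = 5.98e-10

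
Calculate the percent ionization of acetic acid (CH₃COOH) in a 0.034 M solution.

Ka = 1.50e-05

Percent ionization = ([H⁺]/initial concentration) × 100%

Using Ka equilibrium: x² + Ka×x - Ka×C = 0. Solving: [H⁺] = 7.0668e-04. Percent = (7.0668e-04/0.034) × 100

Percent ionization = 2.08%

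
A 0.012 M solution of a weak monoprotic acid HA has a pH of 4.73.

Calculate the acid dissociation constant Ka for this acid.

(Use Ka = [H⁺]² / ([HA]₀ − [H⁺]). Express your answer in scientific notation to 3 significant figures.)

[H⁺] = 10^(−pH) = 10^(−4.73) = 1.862e-05 M. For HA ⇌ H⁺ + A⁻, Ka = [H⁺][A⁻]/[HA] = [H⁺]² / ([HA]₀ − [H⁺]) = (1.862e-05)² / (0.012 − 1.862e-05) = 2.89e-08.

K_a = 2.89e-08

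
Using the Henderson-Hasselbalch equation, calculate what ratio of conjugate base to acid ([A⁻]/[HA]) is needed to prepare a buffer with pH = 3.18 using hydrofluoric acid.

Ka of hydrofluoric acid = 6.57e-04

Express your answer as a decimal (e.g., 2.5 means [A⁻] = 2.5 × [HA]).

pKa = -log(6.57e-04) = 3.1824. pH = pKa + log([A⁻]/[HA]), so log([A⁻]/[HA]) = pH − pKa = 3.18 − 3.1824 = -0.0024. [A⁻]/[HA] = 10^(-0.0024) = 0.994

[A⁻]/[HA] = 0.994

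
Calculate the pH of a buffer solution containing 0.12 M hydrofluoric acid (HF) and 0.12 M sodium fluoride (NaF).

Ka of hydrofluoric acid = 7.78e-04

pKa = -log(7.78e-04) = 3.11. pH = pKa + log([A⁻]/[HA]) = 3.11 + log(0.12/0.12)

pH = 3.11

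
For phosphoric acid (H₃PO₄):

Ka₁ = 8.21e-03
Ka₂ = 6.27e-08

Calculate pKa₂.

pKa₂ = -log(Ka₂) = -log(6.27e-08) = 7.20.

pK_{a2} = 7.20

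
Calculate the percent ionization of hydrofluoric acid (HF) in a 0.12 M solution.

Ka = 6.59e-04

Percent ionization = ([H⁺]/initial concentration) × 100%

Using Ka equilibrium: x² + Ka×x - Ka×C = 0. Solving: [H⁺] = 8.5693e-03. Percent = (8.5693e-03/0.12) × 100

Percent ionization = 7.14%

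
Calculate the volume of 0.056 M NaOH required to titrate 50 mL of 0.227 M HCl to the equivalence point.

At equivalence: moles acid = moles base. moles HCl = 0.227 × 50/1000 = 0.01135 mol. V_base = moles / 0.056 × 1000 = 202.7 mL.

V_{base} = 202.7 mL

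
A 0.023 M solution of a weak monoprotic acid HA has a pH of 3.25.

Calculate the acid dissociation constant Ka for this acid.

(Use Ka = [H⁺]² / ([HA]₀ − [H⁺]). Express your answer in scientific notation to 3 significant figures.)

[H⁺] = 10^(−pH) = 10^(−3.25) = 5.623e-04 M. For HA ⇌ H⁺ + A⁻, Ka = [H⁺][A⁻]/[HA] = [H⁺]² / ([HA]₀ − [H⁺]) = (5.623e-04)² / (0.023 − 5.623e-04) = 1.41e-05.

K_a = 1.41e-05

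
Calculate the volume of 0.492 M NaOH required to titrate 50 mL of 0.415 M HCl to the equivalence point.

At equivalence: moles acid = moles base. moles HCl = 0.415 × 50/1000 = 0.02075 mol. V_base = moles / 0.492 × 1000 = 42.2 mL.

V_{base} = 42.2 mL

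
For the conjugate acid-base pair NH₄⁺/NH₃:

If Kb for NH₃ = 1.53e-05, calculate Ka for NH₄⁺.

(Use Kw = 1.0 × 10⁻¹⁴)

For a conjugate pair Ka × Kb = Kw, so Ka = Kw/Kb = 1.0 × 10⁻¹⁴ / 1.53e-05 = 6.54e-10.

K_a = 6.54e-10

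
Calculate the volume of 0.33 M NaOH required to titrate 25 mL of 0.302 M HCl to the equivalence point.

At equivalence: moles acid = moles base. moles HCl = 0.302 × 25/1000 = 0.00755 mol. V_base = moles / 0.33 × 1000 = 22.9 mL.

V_{base} = 22.9 mL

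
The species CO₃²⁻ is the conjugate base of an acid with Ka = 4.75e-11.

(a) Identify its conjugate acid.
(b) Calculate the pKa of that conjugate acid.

(a) The conjugate acid is formed by adding one H⁺ to CO₃²⁻, giving HCO₃⁻. (b) pKa = -log(Ka) = -log(4.75e-11) = 10.32.

Conjugate acid: HCO₃⁻; pK_a = 10.32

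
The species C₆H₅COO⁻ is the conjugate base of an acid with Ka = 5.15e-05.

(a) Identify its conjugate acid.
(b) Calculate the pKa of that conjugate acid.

(a) The conjugate acid is formed by adding one H⁺ to C₆H₅COO⁻, giving C₆H₅COOH. (b) pKa = -log(Ka) = -log(5.15e-05) = 4.29.

Conjugate acid: C₆H₅COOH; pK_a = 4.29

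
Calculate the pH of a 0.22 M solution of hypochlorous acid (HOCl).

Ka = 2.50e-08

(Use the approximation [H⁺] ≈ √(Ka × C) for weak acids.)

[H⁺] = √(Ka × C) = √(2.50e-08 × 0.22) = 7.4162e-05. pH = -log(7.4162e-05)

pH = 4.13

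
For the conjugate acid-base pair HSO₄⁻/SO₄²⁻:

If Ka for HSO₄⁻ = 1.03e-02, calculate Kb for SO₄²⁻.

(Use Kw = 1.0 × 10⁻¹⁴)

For a conjugate pair Ka × Kb = Kw, so Kb = Kw/Ka = 1.0 × 10⁻¹⁴ / 1.03e-02 = 9.71e-13.

K_b = 9.71e-13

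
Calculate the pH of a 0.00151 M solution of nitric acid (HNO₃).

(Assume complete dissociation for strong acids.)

[H⁺] = 0.00151 M for strong acid. pH = -log[H⁺] = -log(0.00151)

pH = 2.82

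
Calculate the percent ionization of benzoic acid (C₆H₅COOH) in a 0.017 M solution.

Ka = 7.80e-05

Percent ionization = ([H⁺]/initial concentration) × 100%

Using Ka equilibrium: x² + Ka×x - Ka×C = 0. Solving: [H⁺] = 1.1132e-03. Percent = (1.1132e-03/0.017) × 100

Percent ionization = 6.55%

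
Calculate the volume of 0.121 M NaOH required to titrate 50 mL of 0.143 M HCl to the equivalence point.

At equivalence: moles acid = moles base. moles HCl = 0.143 × 50/1000 = 0.00715 mol. V_base = moles / 0.121 × 1000 = 59.1 mL.

V_{base} = 59.1 mL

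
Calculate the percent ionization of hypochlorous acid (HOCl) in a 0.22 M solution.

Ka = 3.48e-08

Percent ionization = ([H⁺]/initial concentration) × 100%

Using Ka equilibrium: x² + Ka×x - Ka×C = 0. Solving: [H⁺] = 8.7481e-05. Percent = (8.7481e-05/0.22) × 100

Percent ionization = 0.0398%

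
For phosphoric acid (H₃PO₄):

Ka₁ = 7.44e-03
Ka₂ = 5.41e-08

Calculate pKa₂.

pKa₂ = -log(Ka₂) = -log(5.41e-08) = 7.27.

pK_{a2} = 7.27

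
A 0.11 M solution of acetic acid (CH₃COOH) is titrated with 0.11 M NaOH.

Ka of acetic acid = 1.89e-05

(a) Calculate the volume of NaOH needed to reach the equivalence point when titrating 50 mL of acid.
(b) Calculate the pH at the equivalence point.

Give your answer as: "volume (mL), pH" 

moles acid = 0.11 × 50/1000 = 0.0055 mol; V_base = moles/0.11 × 1000 = 50.0 mL. At equivalence only the conjugate base is present: [A⁻] = 0.0055/0.100 = 5.5000e-02 M. Kb = Kw/Ka = 5.29e-10; [OH⁻] = √(Kb × [A⁻]) = 5.3945e-06; pOH = 5.27; pH = 14 - pOH = 8.73.

V = 50.0 mL, pH = 8.73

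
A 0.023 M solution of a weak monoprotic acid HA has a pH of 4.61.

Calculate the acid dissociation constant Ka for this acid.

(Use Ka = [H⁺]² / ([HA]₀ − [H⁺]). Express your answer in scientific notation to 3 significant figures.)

[H⁺] = 10^(−pH) = 10^(−4.61) = 2.455e-05 M. For HA ⇌ H⁺ + A⁻, Ka = [H⁺][A⁻]/[HA] = [H⁺]² / ([HA]₀ − [H⁺]) = (2.455e-05)² / (0.023 − 2.455e-05) = 2.62e-08.

K_a = 2.62e-08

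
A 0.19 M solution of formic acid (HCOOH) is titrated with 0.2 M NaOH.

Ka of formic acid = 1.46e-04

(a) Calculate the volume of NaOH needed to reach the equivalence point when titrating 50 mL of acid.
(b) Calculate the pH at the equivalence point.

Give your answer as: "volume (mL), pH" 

moles acid = 0.19 × 50/1000 = 0.0095 mol; V_base = moles/0.2 × 1000 = 47.5 mL. At equivalence only the conjugate base is present: [A⁻] = 0.0095/0.098 = 9.7436e-02 M. Kb = Kw/Ka = 6.85e-11; [OH⁻] = √(Kb × [A⁻]) = 2.5833e-06; pOH = 5.59; pH = 14 - pOH = 8.41.

V = 47.5 mL, pH = 8.41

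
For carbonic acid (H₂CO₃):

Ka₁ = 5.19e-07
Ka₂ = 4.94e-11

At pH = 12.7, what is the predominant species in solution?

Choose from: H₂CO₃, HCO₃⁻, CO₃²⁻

pKa₁ = 6.28, pKa₂ = 10.31. For a polyprotic acid the predominant species crosses at each pKa: below pKa_n the protonated form dominates, above it the deprotonated form does. At pH = 12.7, the predominant species is CO₃²⁻.

CO₃²⁻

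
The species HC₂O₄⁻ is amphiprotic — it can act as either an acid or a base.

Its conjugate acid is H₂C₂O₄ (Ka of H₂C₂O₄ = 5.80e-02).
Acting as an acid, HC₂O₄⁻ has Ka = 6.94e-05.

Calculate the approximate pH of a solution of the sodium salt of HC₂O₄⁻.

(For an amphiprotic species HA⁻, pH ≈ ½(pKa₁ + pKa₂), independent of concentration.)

pKa₁ = -log(5.80e-02) = 1.24; pKa₂ = -log(6.94e-05) = 4.16. For an amphiprotic species, pH ≈ ½(pKa₁ + pKa₂) = ½(1.24 + 4.16) = 2.70.

pH = 2.70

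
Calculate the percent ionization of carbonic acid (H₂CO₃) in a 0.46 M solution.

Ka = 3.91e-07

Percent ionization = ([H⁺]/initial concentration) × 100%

Using Ka equilibrium: x² + Ka×x - Ka×C = 0. Solving: [H⁺] = 4.2390e-04. Percent = (4.2390e-04/0.46) × 100

Percent ionization = 0.0922%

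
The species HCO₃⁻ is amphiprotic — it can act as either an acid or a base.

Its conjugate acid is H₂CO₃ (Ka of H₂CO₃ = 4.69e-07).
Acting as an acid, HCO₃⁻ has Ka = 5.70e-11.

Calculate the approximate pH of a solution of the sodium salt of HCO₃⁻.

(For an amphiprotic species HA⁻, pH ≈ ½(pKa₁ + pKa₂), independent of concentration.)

pKa₁ = -log(4.69e-07) = 6.33; pKa₂ = -log(5.70e-11) = 10.24. For an amphiprotic species, pH ≈ ½(pKa₁ + pKa₂) = ½(6.33 + 10.24) = 8.29.

pH = 8.29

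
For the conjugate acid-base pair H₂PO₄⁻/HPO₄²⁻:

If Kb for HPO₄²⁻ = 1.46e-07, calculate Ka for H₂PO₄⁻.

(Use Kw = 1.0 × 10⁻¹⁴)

For a conjugate pair Ka × Kb = Kw, so Ka = Kw/Kb = 1.0 × 10⁻¹⁴ / 1.46e-07 = 6.85e-08.

K_a = 6.85e-08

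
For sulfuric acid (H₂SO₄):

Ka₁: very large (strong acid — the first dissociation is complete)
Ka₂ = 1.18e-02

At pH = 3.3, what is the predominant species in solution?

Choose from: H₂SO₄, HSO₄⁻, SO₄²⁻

The first dissociation is complete, so H₂SO₄ itself is never the predominant species in water; pKa₂ = -log(1.18e-02) = 1.93. For a polyprotic acid the predominant species crosses at each pKa: below pKa_n the protonated form dominates, above it the deprotonated form does. At pH = 3.3, the predominant species is SO₄²⁻.

SO₄²⁻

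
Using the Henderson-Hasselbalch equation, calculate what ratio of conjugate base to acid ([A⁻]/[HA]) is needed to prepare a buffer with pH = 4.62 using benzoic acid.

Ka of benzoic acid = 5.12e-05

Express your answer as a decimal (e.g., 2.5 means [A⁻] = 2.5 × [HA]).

pKa = -log(5.12e-05) = 4.2907. pH = pKa + log([A⁻]/[HA]), so log([A⁻]/[HA]) = pH − pKa = 4.62 − 4.2907 = 0.3293. [A⁻]/[HA] = 10^(0.3293) = 2.13

[A⁻]/[HA] = 2.13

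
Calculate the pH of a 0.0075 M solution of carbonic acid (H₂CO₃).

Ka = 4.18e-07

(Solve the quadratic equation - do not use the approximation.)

x² + Ka×x - Ka×C = 0. Using quadratic formula: [H⁺] = 5.5782e-05

pH = 4.25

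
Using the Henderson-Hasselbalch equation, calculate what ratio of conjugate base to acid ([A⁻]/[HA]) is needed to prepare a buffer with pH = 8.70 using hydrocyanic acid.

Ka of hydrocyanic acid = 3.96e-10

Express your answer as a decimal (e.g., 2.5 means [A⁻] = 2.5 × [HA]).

pKa = -log(3.96e-10) = 9.4023. pH = pKa + log([A⁻]/[HA]), so log([A⁻]/[HA]) = pH − pKa = 8.70 − 9.4023 = -0.7023. [A⁻]/[HA] = 10^(-0.7023) = 0.198

[A⁻]/[HA] = 0.198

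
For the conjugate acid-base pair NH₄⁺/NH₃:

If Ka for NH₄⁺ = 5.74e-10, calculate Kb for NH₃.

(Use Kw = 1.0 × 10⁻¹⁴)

For a conjugate pair Ka × Kb = Kw, so Kb = Kw/Ka = 1.0 × 10⁻¹⁴ / 5.74e-10 = 1.74e-05.

K_b = 1.74e-05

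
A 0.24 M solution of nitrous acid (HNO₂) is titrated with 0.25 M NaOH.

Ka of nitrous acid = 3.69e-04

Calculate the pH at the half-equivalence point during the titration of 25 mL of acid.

At half-equivalence [HA] = [A⁻], so Henderson-Hasselbalch gives pH = pKa = -log(3.69e-04) = 3.43.

pH = pKa = 3.43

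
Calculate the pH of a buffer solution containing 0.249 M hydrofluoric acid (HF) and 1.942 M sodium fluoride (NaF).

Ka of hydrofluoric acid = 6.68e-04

pKa = -log(6.68e-04) = 3.18. pH = pKa + log([A⁻]/[HA]) = 3.18 + log(1.942/0.249)

pH = 4.07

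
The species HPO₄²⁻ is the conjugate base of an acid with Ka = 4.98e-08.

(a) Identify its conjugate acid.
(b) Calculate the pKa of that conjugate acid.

(a) The conjugate acid is formed by adding one H⁺ to HPO₄²⁻, giving H₂PO₄⁻. (b) pKa = -log(Ka) = -log(4.98e-08) = 7.30.

Conjugate acid: H₂PO₄⁻; pK_a = 7.30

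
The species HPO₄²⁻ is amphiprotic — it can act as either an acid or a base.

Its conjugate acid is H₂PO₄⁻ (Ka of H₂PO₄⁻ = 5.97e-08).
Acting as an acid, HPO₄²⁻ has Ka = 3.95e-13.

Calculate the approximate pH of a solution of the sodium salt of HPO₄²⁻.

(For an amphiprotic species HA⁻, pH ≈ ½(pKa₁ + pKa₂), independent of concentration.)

pKa₁ = -log(5.97e-08) = 7.22; pKa₂ = -log(3.95e-13) = 12.40. For an amphiprotic species, pH ≈ ½(pKa₁ + pKa₂) = ½(7.22 + 12.40) = 9.81.

pH = 9.81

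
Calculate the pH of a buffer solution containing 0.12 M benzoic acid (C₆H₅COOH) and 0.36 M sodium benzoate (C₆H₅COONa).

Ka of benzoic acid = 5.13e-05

pKa = -log(5.13e-05) = 4.29. pH = pKa + log([A⁻]/[HA]) = 4.29 + log(0.36/0.12)

pH = 4.77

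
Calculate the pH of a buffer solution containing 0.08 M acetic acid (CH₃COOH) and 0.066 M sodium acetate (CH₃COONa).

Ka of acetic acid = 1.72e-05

pKa = -log(1.72e-05) = 4.76. pH = pKa + log([A⁻]/[HA]) = 4.76 + log(0.066/0.08)

pH = 4.68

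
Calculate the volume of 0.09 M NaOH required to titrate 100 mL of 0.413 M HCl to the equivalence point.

At equivalence: moles acid = moles base. moles HCl = 0.413 × 100/1000 = 0.0413 mol. V_base = moles / 0.09 × 1000 = 458.9 mL.

V_{base} = 458.9 mL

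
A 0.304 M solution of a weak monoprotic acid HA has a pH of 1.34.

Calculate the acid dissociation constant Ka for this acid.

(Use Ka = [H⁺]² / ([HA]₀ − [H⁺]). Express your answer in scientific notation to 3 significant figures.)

[H⁺] = 10^(−pH) = 10^(−1.34) = 4.571e-02 M. For HA ⇌ H⁺ + A⁻, Ka = [H⁺][A⁻]/[HA] = [H⁺]² / ([HA]₀ − [H⁺]) = (4.571e-02)² / (0.304 − 4.571e-02) = 8.09e-03.

K_a = 8.09e-03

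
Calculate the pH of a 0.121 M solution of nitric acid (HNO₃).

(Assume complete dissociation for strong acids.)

[H⁺] = 0.121 M for strong acid. pH = -log[H⁺] = -log(0.121)

pH = 0.92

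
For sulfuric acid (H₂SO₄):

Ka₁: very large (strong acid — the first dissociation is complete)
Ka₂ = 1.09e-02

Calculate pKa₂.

pKa₂ = -log(Ka₂) = -log(1.09e-02) = 1.96.

pK_{a2} = 1.96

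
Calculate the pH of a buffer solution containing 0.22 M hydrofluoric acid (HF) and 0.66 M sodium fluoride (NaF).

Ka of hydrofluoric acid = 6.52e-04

pKa = -log(6.52e-04) = 3.19. pH = pKa + log([A⁻]/[HA]) = 3.19 + log(0.66/0.22)

pH = 3.66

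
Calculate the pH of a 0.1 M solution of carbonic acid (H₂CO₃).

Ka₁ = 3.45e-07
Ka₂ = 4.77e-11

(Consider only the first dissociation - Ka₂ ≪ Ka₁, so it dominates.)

First dissociation dominates. From Ka₁ = [H⁺][HA⁻]/[H₂A], x² + Ka₁·x − Ka₁·C = 0 with C = 0.1 M and Ka₁ = 3.45e-07. Solving: [H⁺] = (−Ka₁ + √(Ka₁² + 4·Ka₁·C)) / 2 = 1.8557e-04 M. pH = -log(1.8557e-04) = 3.73.

pH = 3.73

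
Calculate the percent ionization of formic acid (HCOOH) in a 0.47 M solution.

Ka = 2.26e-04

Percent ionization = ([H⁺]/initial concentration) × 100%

Using Ka equilibrium: x² + Ka×x - Ka×C = 0. Solving: [H⁺] = 1.0194e-02. Percent = (1.0194e-02/0.47) × 100

Percent ionization = 2.17%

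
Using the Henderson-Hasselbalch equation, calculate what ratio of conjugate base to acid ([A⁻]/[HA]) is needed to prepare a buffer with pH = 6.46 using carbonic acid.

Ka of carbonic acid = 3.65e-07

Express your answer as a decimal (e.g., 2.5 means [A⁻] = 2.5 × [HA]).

pKa = -log(3.65e-07) = 6.4377. pH = pKa + log([A⁻]/[HA]), so log([A⁻]/[HA]) = pH − pKa = 6.46 − 6.4377 = 0.0223. [A⁻]/[HA] = 10^(0.0223) = 1.05

[A⁻]/[HA] = 1.05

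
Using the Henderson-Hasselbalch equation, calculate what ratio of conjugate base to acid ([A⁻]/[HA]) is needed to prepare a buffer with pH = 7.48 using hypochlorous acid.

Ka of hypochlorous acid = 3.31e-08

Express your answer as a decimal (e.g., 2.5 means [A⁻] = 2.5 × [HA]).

pKa = -log(3.31e-08) = 7.4802. pH = pKa + log([A⁻]/[HA]), so log([A⁻]/[HA]) = pH − pKa = 7.48 − 7.4802 = -0.0002. [A⁻]/[HA] = 10^(-0.0002) = 1.00

[A⁻]/[HA] = 1.00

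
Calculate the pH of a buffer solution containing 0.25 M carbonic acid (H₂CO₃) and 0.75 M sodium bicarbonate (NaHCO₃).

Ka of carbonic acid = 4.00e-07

pKa = -log(4.00e-07) = 6.40. pH = pKa + log([A⁻]/[HA]) = 6.40 + log(0.75/0.25)

pH = 6.88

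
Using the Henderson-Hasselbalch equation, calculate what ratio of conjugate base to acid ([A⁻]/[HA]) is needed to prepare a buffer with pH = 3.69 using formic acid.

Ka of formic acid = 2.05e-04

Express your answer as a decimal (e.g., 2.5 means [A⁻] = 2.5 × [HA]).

pKa = -log(2.05e-04) = 3.6882. pH = pKa + log([A⁻]/[HA]), so log([A⁻]/[HA]) = pH − pKa = 3.69 − 3.6882 = 0.0018. [A⁻]/[HA] = 10^(0.0018) = 1.00

[A⁻]/[HA] = 1.00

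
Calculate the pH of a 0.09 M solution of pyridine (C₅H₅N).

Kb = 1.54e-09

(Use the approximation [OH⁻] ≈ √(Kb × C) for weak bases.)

[OH⁻] = √(Kb × C) = √(1.54e-09 × 0.09) = 1.1773e-05. pOH = 4.93, pH = 14 - pOH

pH = 9.07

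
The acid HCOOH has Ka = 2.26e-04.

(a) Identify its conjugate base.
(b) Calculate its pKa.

(a) The conjugate base is formed by removing one H⁺ from HCOOH, giving HCOO⁻. (b) pKa = -log(Ka) = -log(2.26e-04) = 3.65.

Conjugate base: HCOO⁻; pK_a = 3.65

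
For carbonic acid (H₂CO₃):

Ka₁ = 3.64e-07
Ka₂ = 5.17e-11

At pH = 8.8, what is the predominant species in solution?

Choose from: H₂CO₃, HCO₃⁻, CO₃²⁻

pKa₁ = 6.44, pKa₂ = 10.29. For a polyprotic acid the predominant species crosses at each pKa: below pKa_n the protonated form dominates, above it the deprotonated form does. At pH = 8.8, the predominant species is HCO₃⁻.

HCO₃⁻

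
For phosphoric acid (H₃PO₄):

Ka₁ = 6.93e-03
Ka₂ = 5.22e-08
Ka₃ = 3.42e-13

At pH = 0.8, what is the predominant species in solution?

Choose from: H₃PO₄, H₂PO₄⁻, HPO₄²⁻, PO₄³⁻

pKa₁ = 2.16, pKa₂ = 7.28, pKa₃ = 12.47. For a polyprotic acid the predominant species crosses at each pKa: below pKa_n the protonated form dominates, above it the deprotonated form does. At pH = 0.8, the predominant species is H₃PO₄.

H₃PO₄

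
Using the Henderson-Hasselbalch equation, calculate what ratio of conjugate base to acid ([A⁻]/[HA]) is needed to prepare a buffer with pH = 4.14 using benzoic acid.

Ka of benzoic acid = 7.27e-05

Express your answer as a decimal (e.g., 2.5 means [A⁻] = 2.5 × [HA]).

pKa = -log(7.27e-05) = 4.1385. pH = pKa + log([A⁻]/[HA]), so log([A⁻]/[HA]) = pH − pKa = 4.14 − 4.1385 = 0.0015. [A⁻]/[HA] = 10^(0.0015) = 1.00

[A⁻]/[HA] = 1.00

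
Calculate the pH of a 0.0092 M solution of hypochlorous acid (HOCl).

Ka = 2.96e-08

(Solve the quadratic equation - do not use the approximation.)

x² + Ka×x - Ka×C = 0. Using quadratic formula: [H⁺] = 1.6487e-05

pH = 4.78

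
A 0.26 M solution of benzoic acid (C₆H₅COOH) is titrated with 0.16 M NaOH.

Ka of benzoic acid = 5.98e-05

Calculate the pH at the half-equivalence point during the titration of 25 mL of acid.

At half-equivalence [HA] = [A⁻], so Henderson-Hasselbalch gives pH = pKa = -log(5.98e-05) = 4.22.

pH = pKa = 4.22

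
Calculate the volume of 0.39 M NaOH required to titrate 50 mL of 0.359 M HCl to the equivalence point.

At equivalence: moles acid = moles base. moles HCl = 0.359 × 50/1000 = 0.01795 mol. V_base = moles / 0.39 × 1000 = 46.0 mL.

V_{base} = 46.0 mL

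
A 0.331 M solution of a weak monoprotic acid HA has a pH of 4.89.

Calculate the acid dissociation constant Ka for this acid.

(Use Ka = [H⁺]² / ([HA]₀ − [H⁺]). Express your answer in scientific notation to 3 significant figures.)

[H⁺] = 10^(−pH) = 10^(−4.89) = 1.288e-05 M. For HA ⇌ H⁺ + A⁻, Ka = [H⁺][A⁻]/[HA] = [H⁺]² / ([HA]₀ − [H⁺]) = (1.288e-05)² / (0.331 − 1.288e-05) = 5.01e-10.

K_a = 5.01e-10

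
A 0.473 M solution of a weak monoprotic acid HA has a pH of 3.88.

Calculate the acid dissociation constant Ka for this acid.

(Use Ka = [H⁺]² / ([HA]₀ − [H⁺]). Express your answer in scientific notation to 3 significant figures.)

[H⁺] = 10^(−pH) = 10^(−3.88) = 1.318e-04 M. For HA ⇌ H⁺ + A⁻, Ka = [H⁺][A⁻]/[HA] = [H⁺]² / ([HA]₀ − [H⁺]) = (1.318e-04)² / (0.473 − 1.318e-04) = 3.68e-08.

K_a = 3.68e-08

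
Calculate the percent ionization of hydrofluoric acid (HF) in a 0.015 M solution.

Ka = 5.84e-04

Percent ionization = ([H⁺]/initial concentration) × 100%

Using Ka equilibrium: x² + Ka×x - Ka×C = 0. Solving: [H⁺] = 2.6821e-03. Percent = (2.6821e-03/0.015) × 100

Percent ionization = 17.9%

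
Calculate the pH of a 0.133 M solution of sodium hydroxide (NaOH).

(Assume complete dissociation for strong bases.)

[OH⁻] = 0.133 M for strong base. pOH = -log[OH⁻] = 0.88, pH = 14 - pOH

pH = 13.12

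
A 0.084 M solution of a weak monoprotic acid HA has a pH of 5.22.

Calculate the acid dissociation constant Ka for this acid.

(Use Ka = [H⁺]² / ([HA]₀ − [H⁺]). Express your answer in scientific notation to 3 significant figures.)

[H⁺] = 10^(−pH) = 10^(−5.22) = 6.026e-06 M. For HA ⇌ H⁺ + A⁻, Ka = [H⁺][A⁻]/[HA] = [H⁺]² / ([HA]₀ − [H⁺]) = (6.026e-06)² / (0.084 − 6.026e-06) = 4.32e-10.

K_a = 4.32e-10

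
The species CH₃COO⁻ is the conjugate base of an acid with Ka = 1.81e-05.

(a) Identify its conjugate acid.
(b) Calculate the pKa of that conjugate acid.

(a) The conjugate acid is formed by adding one H⁺ to CH₃COO⁻, giving CH₃COOH. (b) pKa = -log(Ka) = -log(1.81e-05) = 4.74.

Conjugate acid: CH₃COOH; pK_a = 4.74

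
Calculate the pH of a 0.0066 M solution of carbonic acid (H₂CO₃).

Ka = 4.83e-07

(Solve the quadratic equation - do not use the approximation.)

x² + Ka×x - Ka×C = 0. Using quadratic formula: [H⁺] = 5.6220e-05

pH = 4.25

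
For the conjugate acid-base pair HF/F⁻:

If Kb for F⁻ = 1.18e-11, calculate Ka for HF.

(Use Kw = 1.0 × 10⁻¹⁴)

For a conjugate pair Ka × Kb = Kw, so Ka = Kw/Kb = 1.0 × 10⁻¹⁴ / 1.18e-11 = 8.47e-04.

K_a = 8.47e-04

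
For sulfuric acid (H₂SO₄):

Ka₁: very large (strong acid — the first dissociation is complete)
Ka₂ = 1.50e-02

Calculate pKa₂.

pKa₂ = -log(Ka₂) = -log(1.50e-02) = 1.82.

pK_{a2} = 1.82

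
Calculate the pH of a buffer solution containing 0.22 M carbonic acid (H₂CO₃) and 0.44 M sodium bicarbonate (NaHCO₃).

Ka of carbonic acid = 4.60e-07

pKa = -log(4.60e-07) = 6.34. pH = pKa + log([A⁻]/[HA]) = 6.34 + log(0.44/0.22)

pH = 6.64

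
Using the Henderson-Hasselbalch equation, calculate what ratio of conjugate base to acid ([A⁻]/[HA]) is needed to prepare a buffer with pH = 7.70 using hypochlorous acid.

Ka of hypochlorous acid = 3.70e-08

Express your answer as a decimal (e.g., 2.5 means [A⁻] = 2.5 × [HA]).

pKa = -log(3.70e-08) = 7.4318. pH = pKa + log([A⁻]/[HA]), so log([A⁻]/[HA]) = pH − pKa = 7.70 − 7.4318 = 0.2682. [A⁻]/[HA] = 10^(0.2682) = 1.85

[A⁻]/[HA] = 1.85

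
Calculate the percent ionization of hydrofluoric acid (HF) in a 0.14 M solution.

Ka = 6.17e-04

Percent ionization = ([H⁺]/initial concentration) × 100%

Using Ka equilibrium: x² + Ka×x - Ka×C = 0. Solving: [H⁺] = 8.9907e-03. Percent = (8.9907e-03/0.14) × 100

Percent ionization = 6.42%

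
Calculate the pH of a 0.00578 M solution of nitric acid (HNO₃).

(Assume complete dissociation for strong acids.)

[H⁺] = 0.00578 M for strong acid. pH = -log[H⁺] = -log(0.00578)

pH = 2.24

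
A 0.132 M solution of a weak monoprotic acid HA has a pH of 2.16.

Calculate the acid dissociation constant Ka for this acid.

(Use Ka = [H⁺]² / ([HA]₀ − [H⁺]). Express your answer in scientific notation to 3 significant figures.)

[H⁺] = 10^(−pH) = 10^(−2.16) = 6.918e-03 M. For HA ⇌ H⁺ + A⁻, Ka = [H⁺][A⁻]/[HA] = [H⁺]² / ([HA]₀ − [H⁺]) = (6.918e-03)² / (0.132 − 6.918e-03) = 3.83e-04.

K_a = 3.83e-04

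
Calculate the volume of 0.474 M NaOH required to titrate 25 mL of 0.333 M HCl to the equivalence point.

At equivalence: moles acid = moles base. moles HCl = 0.333 × 25/1000 = 0.008325 mol. V_base = moles / 0.474 × 1000 = 17.6 mL.

V_{base} = 17.6 mL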